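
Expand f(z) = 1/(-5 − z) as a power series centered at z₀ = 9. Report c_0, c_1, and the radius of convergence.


Let w = z − z₀, so z = z₀ + w.
Then -5 − z = -5 − (z₀ + w) = (-5 − z₀) − w = -14 − w.
f(z) = 1/(-14 − w) = (1/(-14)) · 1/(1 − w/(-14)) = Σ_{n≥0} w^n / (-14)^(n+1).
So c_n = 1/(-14)^(n+1):
  c_0 = 1/(-14)^1 = -1/14.
  c_1 = 1/(-14)^2 = 1/196.
The series is valid for |w/d| < 1, i.e. |z − z₀| < |d|.
Radius of convergence: R = |-5 − z₀| = |-14| = 14 (distance from z₀ to the singularity z = -5).

c_0 = -1/14, c_1 = 1/196; R = 14.


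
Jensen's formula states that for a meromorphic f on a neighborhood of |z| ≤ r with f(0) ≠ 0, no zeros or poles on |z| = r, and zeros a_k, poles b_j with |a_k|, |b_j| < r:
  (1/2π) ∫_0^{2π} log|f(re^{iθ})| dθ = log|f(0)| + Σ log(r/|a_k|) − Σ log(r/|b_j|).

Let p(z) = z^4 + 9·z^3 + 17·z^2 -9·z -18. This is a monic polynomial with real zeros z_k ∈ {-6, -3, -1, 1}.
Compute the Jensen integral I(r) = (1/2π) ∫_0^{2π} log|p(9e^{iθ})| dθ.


Zeros: -6, -3, -1, 1; r = 9.
Inside |z| < r: -6, -3, -1, 1. Outside (|z| ≥ r): ∅.
p(0) = -18, so log|p(0)| = log(18) = 2.8904.
Apply Jensen: I(r) = log|p(0)| + Σ_k log(r/|z_k|), summed over zeros inside |z| < r.
  log(r/|z_k|) for z_k = -6: log(9/6) = 0.4055
  log(r/|z_k|) for z_k = -3: log(9/3) = 1.0986
  log(r/|z_k|) for z_k = -1: log(9/1) = 2.1972
  log(r/|z_k|) for z_k = 1: log(9/1) = 2.1972
Sum over inside zeros: 5.8985.
I(r) = log|p(0)| + (inside sum) = 2.8904 + 5.8985 = 8.7889.
Closed form (all zeros inside, monic): I(r) = n·log(r) = 4·log(9) = 8.7889. ✓

I(r) ≈ 8.7889.


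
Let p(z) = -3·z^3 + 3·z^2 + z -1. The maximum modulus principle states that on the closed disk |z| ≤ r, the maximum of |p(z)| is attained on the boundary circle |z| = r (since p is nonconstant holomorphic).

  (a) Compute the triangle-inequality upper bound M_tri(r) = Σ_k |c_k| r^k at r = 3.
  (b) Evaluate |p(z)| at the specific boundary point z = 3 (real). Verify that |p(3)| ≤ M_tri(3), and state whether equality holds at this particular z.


Coefficients: c_0 = -1, c_1 = 1, c_2 = 3, c_3 = -3. Radius r = 3.
Part (a). Triangle bound: M_tri(r) = Σ_k |c_k| r^k
  = |-1|·3^0 + |1|·3^1 + |3|·3^2 + |-3|·3^3
  = 1 + 3 + 27 + 81 = 112.
This bounds M(r) := max_{|z|=r} |p(z)| from above; equality holds iff all terms c_k z^k can be made to align in phase at a single z on |z|=r.
Part (b). At z = 3 (real, on the circle |z| = r):
  p(3) = (-1)·3^0 + (1)·3^1 + (3)·3^2 + (-3)·3^3 = -52.
  |p(3)| = 52.
Check: |p(3)| = 52 ≤ 112 = M_tri(3). ✓ Equality does not hold at z = 3 (the coefficients have mixed signs, so the terms do not all align in phase there).

M_tri(3) = 112; |p(3)| = 52; equality at z=3: no.


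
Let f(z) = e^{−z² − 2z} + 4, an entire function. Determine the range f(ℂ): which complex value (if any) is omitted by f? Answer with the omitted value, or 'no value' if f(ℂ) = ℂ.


Little Picard bounds the complement of f(ℂ) to at most one point.
The exponent g(z) = −z² − 2z is a nonconstant polynomial, hence surjective onto ℂ. So e^{g(z)} takes every value in {e^w : w ∈ ℂ} = ℂ ∖ {0}. Adding 4 shifts the range to ℂ ∖ {4}. f omits exactly 4.

Omitted value: 4.


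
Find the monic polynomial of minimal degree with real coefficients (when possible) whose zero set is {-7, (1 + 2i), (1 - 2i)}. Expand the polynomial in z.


The polynomial is p(z) = ∏_{α ∈ S} (z − α), where S = {-7, (1 + 2i), (1 - 2i)}.
Expanding the product yields: p(z) = z^3 + 5·z^2 -9·z + 35.
Note conjugate pairs combine to real quadratics: (z − (1+2i))(z − (1−2i)) = z² − 2z + 5.
The resulting polynomial has degree 3 and real coefficients as required.

p(z) = z^3 + 5·z^2 -9·z + 35.


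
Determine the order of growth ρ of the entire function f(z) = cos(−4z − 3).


cos(w) is a linear combination of e^{iw} and e^{−iw} (or e^w, e^{−w} in the hyperbolic case), so |cos(w)| ≤ e^{|w|}. With w = −4z − 3, |w| ≤ 4|z| + 3 = 4r + 3 on |z| = r, giving M(r) ≤ e^{4r + 3}, so ρ ≤ 1. On a suitable ray (z = it for sin/cos; z = t for sinh/cosh, t real → ∞), |cos(−4z − 3)| grows like e^{4|t|}/2, so ρ ≥ 1. Hence ρ = 1.
Therefore ρ = 1.

Order ρ = 1.


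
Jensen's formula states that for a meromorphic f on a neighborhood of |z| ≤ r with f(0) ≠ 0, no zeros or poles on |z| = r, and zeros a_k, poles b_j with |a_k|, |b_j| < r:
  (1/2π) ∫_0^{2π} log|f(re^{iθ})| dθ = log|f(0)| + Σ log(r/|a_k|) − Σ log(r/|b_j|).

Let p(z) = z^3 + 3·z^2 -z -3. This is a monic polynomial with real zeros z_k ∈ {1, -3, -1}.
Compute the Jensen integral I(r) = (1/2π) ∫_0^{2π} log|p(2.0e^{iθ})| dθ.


Zeros: -3, -1, 1; r = 2.0.
Inside |z| < r: -1, 1. Outside (|z| ≥ r): -3.
p(0) = -3, so log|p(0)| = log(3) = 1.0986.
Apply Jensen: I(r) = log|p(0)| + Σ_k log(r/|z_k|), summed over zeros inside |z| < r.
  log(r/|z_k|) for z_k = 1: log(2.0/1) = 0.6931
  log(r/|z_k|) for z_k = -1: log(2.0/1) = 0.6931
  Outside zeros (-3) contribute nothing to the Jensen sum.
Sum over inside zeros: 1.3863.
I(r) = log|p(0)| + (inside sum) = 1.0986 + 1.3863 = 2.4849.
Note: since some zeros are outside |z| ≤ r, the simplified n·log(r) form does NOT apply — only the inside zeros contribute.

I(r) ≈ 2.4849.


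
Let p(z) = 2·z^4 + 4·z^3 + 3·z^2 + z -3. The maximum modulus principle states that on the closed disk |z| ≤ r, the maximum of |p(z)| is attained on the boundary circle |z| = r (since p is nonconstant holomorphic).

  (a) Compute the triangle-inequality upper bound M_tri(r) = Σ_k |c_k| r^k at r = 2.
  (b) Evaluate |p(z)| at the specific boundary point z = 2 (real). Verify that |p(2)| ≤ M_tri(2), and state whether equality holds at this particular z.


Coefficients: c_0 = -3, c_1 = 1, c_2 = 3, c_3 = 4, c_4 = 2. Radius r = 2.
Part (a). Triangle bound: M_tri(r) = Σ_k |c_k| r^k
  = |-3|·2^0 + |1|·2^1 + |3|·2^2 + |4|·2^3 + |2|·2^4
  = 3 + 2 + 12 + 32 + 32 = 81.
This bounds M(r) := max_{|z|=r} |p(z)| from above; equality holds iff all terms c_k z^k can be made to align in phase at a single z on |z|=r.
Part (b). At z = 2 (real, on the circle |z| = r):
  p(2) = (-3)·2^0 + (1)·2^1 + (3)·2^2 + (4)·2^3 + (2)·2^4 = 75.
  |p(2)| = 75.
Check: |p(2)| = 75 ≤ 81 = M_tri(2). ✓ Equality does not hold at z = 2 (the coefficients have mixed signs, so the terms do not all align in phase there).

M_tri(2) = 81; |p(2)| = 75; equality at z=2: no.


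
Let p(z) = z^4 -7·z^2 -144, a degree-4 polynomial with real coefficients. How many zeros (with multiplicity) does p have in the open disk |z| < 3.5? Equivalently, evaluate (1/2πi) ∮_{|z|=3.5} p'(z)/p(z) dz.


The zeros of p are: 4, (0 + 3i), (0 - 3i), -4.
Their magnitudes are: 4, 3, 3, 4.
Zeros with |z| < R = 3.5: (0 + 3i), (0 - 3i).
Count = 2.
By the argument principle, (1/2πi) ∮_{|z|=R} p'(z)/p(z) dz equals exactly this count.

Number of zeros inside |z| < 3.5: 2.


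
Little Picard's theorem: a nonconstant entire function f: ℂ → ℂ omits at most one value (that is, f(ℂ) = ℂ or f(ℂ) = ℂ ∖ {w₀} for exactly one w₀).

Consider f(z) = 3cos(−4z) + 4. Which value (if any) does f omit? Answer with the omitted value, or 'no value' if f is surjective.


Little Picard bounds the complement of f(ℂ) to at most one point.
cos is entire and surjective onto ℂ: for every w ∈ ℂ, cos(ζ) = w has a solution ζ ∈ ℂ (e.g., via the complex inverse arccos). With ζ = −4z this gives z = ζ/(-4). Then 3·cos(−4z) takes every value in 3·ℂ = ℂ, and adding 4 is a bijection of ℂ. So f is surjective and omits no value. (Note: only on the real line is cos bounded by [−1, 1].)

Omitted value: no value.


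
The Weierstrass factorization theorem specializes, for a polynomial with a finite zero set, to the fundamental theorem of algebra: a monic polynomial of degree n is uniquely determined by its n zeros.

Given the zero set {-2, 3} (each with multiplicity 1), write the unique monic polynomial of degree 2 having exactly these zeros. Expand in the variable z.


The polynomial is p(z) = ∏_{α ∈ S} (z − α), where S = {-2, 3}.
Expanding the product yields: p(z) = z^2 -z -6.
The resulting polynomial has degree 2 and real coefficients as required.

p(z) = z^2 -z -6.


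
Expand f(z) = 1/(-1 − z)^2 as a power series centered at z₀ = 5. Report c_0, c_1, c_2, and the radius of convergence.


Let w = z − z₀, so z = z₀ + w.
Then -1 − z = -1 − (z₀ + w) = (-1 − z₀) − w = -6 − w.
f(z) = 1/(-6 − w)^2 = (1/(-6)^2) · (1 − w/(-6))^{−2}.
By the binomial series (1−u)^{−2} = Σ_{n≥0} C(n+1, 1) u^n for |u|<1, with u = w/(-6):
  c_n = C(n+1, 1) / (-6)^(n+2).
  c_0 = 1/(-6)^2 = 1/36.
  c_1 = 2/(-6)^3 = -1/108.
  c_2 = 3/(-6)^4 = 1/432.
The series is valid for |w/d| < 1, i.e. |z − z₀| < |d|.
Radius of convergence: R = |-1 − z₀| = |-6| = 6 (distance from z₀ to the singularity z = -1).

c_0 = 1/36, c_1 = -1/108, c_2 = 1/432; R = 6.


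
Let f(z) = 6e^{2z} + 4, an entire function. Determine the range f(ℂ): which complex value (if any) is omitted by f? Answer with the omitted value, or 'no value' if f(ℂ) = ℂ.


Little Picard bounds the complement of f(ℂ) to at most one point.
e^{2z} is never zero on ℂ, so 6·e^{2z} takes every value in ℂ ∖ {0}. Adding 4 shifts the range to ℂ ∖ {4}. Thus f omits exactly the value 4.

Omitted value: 4.


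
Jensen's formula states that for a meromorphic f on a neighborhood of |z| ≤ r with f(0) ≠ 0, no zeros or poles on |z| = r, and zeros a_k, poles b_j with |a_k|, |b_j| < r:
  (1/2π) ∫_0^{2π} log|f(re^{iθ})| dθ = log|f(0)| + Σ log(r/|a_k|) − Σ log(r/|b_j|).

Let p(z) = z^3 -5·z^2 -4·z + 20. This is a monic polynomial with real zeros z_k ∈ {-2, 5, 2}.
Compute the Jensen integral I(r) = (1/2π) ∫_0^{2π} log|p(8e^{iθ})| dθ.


Zeros: -2, 2, 5; r = 8.
Inside |z| < r: -2, 2, 5. Outside (|z| ≥ r): ∅.
p(0) = 20, so log|p(0)| = log(20) = 2.9957.
Apply Jensen: I(r) = log|p(0)| + Σ_k log(r/|z_k|), summed over zeros inside |z| < r.
  log(r/|z_k|) for z_k = -2: log(8/2) = 1.3863
  log(r/|z_k|) for z_k = 5: log(8/5) = 0.4700
  log(r/|z_k|) for z_k = 2: log(8/2) = 1.3863
Sum over inside zeros: 3.2426.
I(r) = log|p(0)| + (inside sum) = 2.9957 + 3.2426 = 6.2383.
Closed form (all zeros inside, monic): I(r) = n·log(r) = 3·log(8) = 6.2383. ✓

I(r) ≈ 6.2383.


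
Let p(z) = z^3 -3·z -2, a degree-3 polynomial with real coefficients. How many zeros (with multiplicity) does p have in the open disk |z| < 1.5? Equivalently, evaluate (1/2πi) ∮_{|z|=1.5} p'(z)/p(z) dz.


The zeros of p are: -1, -1, 2.
Their magnitudes are: 1, 1, 2.
Zeros with |z| < R = 1.5: -1, -1.
Count = 2.
By the argument principle, (1/2πi) ∮_{|z|=R} p'(z)/p(z) dz equals exactly this count.

Number of zeros inside |z| < 1.5: 2.


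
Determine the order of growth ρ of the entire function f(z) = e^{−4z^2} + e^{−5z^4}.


Each summand is entire of order 2 and 4 respectively (as in the single-exponential case). The order of a sum is at most the max of the orders, so ρ ≤ 4. For the lower bound: on |z|=r choose arg z so that -5z^4 is real positive; then |e^{-5z^4}| = e^{5r^4} while |e^{-4z^2}| ≤ e^{4r^2} = o(e^{5r^4}). So |f| ≥ e^{5r^4}(1 − o(1)) and ρ ≥ 4. Hence ρ = max(2, 4) = 4.
Therefore ρ = 4.

Order ρ = 4.


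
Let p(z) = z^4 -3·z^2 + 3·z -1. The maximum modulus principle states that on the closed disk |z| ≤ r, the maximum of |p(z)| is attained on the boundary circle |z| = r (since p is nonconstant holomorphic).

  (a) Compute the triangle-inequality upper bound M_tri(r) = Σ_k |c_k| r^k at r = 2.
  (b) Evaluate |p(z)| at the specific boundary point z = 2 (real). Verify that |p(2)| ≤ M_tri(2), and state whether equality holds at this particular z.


Coefficients: c_0 = -1, c_1 = 3, c_2 = -3, c_3 = 0, c_4 = 1. Radius r = 2.
Part (a). Triangle bound: M_tri(r) = Σ_k |c_k| r^k
  = |-1|·2^0 + |3|·2^1 + |-3|·2^2 + |0|·2^3 + |1|·2^4
  = 1 + 6 + 12 + 0 + 16 = 35.
This bounds M(r) := max_{|z|=r} |p(z)| from above; equality holds iff all terms c_k z^k can be made to align in phase at a single z on |z|=r.
Part (b). At z = 2 (real, on the circle |z| = r):
  p(2) = (-1)·2^0 + (3)·2^1 + (-3)·2^2 + (0)·2^3 + (1)·2^4 = 9.
  |p(2)| = 9.
Check: |p(2)| = 9 ≤ 35 = M_tri(2). ✓ Equality does not hold at z = 2 (the coefficients have mixed signs, so the terms do not all align in phase there).

M_tri(2) = 35; |p(2)| = 9; equality at z=2: no.


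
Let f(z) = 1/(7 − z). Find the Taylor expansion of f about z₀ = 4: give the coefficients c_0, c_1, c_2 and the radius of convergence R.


Let w = z − z₀, so z = z₀ + w.
Then 7 − z = 7 − (z₀ + w) = (7 − z₀) − w = 3 − w.
f(z) = 1/(3 − w) = (1/(3)) · 1/(1 − w/(3)) = Σ_{n≥0} w^n / (3)^(n+1).
So c_n = 1/(3)^(n+1):
  c_0 = 1/(3)^1 = 1/3.
  c_1 = 1/(3)^2 = 1/9.
  c_2 = 1/(3)^3 = 1/27.
The series is valid for |w/d| < 1, i.e. |z − z₀| < |d|.
Radius of convergence: R = |7 − z₀| = |3| = 3 (distance from z₀ to the singularity z = 7).

c_0 = 1/3, c_1 = 1/9, c_2 = 1/27; R = 3.


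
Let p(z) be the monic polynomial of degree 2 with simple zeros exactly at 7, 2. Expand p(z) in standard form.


The polynomial is p(z) = ∏_{α ∈ S} (z − α), where S = {7, 2}.
Expanding the product yields: p(z) = z^2 -9·z + 14.
The resulting polynomial has degree 2 and real coefficients as required.

p(z) = z^2 -9·z + 14.


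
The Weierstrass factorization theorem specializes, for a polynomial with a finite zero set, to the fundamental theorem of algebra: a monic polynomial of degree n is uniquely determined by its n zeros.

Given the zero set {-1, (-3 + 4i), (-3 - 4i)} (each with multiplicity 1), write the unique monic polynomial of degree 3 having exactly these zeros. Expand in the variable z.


The polynomial is p(z) = ∏_{α ∈ S} (z − α), where S = {-1, (-3 + 4i), (-3 - 4i)}.
Expanding the product yields: p(z) = z^3 + 7·z^2 + 31·z + 25.
Note conjugate pairs combine to real quadratics: (z − (-3+4i))(z − (-3−4i)) = z² + 6z + 25.
The resulting polynomial has degree 3 and real coefficients as required.

p(z) = z^3 + 7·z^2 + 31·z + 25.


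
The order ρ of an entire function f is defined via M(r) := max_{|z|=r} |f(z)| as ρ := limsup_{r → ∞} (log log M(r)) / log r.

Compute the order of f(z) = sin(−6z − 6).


sin(w) is a linear combination of e^{iw} and e^{−iw} (or e^w, e^{−w} in the hyperbolic case), so |sin(w)| ≤ e^{|w|}. With w = −6z − 6, |w| ≤ 6|z| + 6 = 6r + 6 on |z| = r, giving M(r) ≤ e^{6r + 6}, so ρ ≤ 1. On a suitable ray (z = it for sin/cos; z = t for sinh/cosh, t real → ∞), |sin(−6z − 6)| grows like e^{6|t|}/2, so ρ ≥ 1. Hence ρ = 1.
Therefore ρ = 1.

Order ρ = 1.


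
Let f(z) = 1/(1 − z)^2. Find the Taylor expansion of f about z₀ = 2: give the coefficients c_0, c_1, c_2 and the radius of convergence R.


Let w = z − z₀, so z = z₀ + w.
Then 1 − z = 1 − (z₀ + w) = (1 − z₀) − w = -1 − w.
f(z) = 1/(-1 − w)^2 = (1/(-1)^2) · (1 − w/(-1))^{−2}.
By the binomial series (1−u)^{−2} = Σ_{n≥0} C(n+1, 1) u^n for |u|<1, with u = w/(-1):
  c_n = C(n+1, 1) / (-1)^(n+2).
  c_0 = 1/(-1)^2 = 1.
  c_1 = 2/(-1)^3 = -2.
  c_2 = 3/(-1)^4 = 3.
The series is valid for |w/d| < 1, i.e. |z − z₀| < |d|.
Radius of convergence: R = |1 − z₀| = |-1| = 1 (distance from z₀ to the singularity z = 1).

c_0 = 1, c_1 = -2, c_2 = 3; R = 1.


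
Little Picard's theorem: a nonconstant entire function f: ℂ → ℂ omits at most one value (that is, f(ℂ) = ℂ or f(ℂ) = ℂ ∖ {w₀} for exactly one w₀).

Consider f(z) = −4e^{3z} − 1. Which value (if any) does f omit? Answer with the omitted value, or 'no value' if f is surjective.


Little Picard bounds the complement of f(ℂ) to at most one point.
e^{3z} is never zero on ℂ, so -4·e^{3z} takes every value in ℂ ∖ {0}. Adding -1 shifts the range to ℂ ∖ {-1}. Thus f omits exactly the value -1.

Omitted value: -1.


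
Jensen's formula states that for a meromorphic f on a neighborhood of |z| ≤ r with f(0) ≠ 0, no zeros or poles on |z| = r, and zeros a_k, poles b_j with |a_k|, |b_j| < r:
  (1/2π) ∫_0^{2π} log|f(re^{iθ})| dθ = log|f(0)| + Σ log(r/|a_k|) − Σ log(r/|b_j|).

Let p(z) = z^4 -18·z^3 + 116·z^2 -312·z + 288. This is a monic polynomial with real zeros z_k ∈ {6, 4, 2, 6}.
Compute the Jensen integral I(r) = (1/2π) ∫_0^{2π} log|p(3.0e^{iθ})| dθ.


Zeros: 2, 4, 6, 6; r = 3.0.
Inside |z| < r: 2. Outside (|z| ≥ r): 4, 6, 6.
p(0) = 288, so log|p(0)| = log(288) = 5.6630.
Apply Jensen: I(r) = log|p(0)| + Σ_k log(r/|z_k|), summed over zeros inside |z| < r.
  log(r/|z_k|) for z_k = 2: log(3.0/2) = 0.4055
  Outside zeros (4, 6, 6) contribute nothing to the Jensen sum.
Sum over inside zeros: 0.4055.
I(r) = log|p(0)| + (inside sum) = 5.6630 + 0.4055 = 6.0684.
Note: since some zeros are outside |z| ≤ r, the simplified n·log(r) form does NOT apply — only the inside zeros contribute.

I(r) ≈ 6.0684.


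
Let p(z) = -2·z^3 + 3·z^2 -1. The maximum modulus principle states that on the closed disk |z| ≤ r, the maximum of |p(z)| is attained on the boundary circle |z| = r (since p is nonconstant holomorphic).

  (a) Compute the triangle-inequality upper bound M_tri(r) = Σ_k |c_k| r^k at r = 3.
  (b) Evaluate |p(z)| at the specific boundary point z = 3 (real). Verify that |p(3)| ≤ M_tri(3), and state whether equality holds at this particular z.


Coefficients: c_0 = -1, c_1 = 0, c_2 = 3, c_3 = -2. Radius r = 3.
Part (a). Triangle bound: M_tri(r) = Σ_k |c_k| r^k
  = |-1|·3^0 + |0|·3^1 + |3|·3^2 + |-2|·3^3
  = 1 + 0 + 27 + 54 = 82.
This bounds M(r) := max_{|z|=r} |p(z)| from above; equality holds iff all terms c_k z^k can be made to align in phase at a single z on |z|=r.
Part (b). At z = 3 (real, on the circle |z| = r):
  p(3) = (-1)·3^0 + (0)·3^1 + (3)·3^2 + (-2)·3^3 = -28.
  |p(3)| = 28.
Check: |p(3)| = 28 ≤ 82 = M_tri(3). ✓ Equality does not hold at z = 3 (the coefficients have mixed signs, so the terms do not all align in phase there).

M_tri(3) = 82; |p(3)| = 28; equality at z=3: no.


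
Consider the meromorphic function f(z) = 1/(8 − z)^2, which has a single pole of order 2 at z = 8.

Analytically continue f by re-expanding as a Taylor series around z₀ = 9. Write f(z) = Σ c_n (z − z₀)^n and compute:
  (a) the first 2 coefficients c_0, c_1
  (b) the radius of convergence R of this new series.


Let w = z − z₀, so z = z₀ + w.
Then 8 − z = 8 − (z₀ + w) = (8 − z₀) − w = -1 − w.
f(z) = 1/(-1 − w)^2 = (1/(-1)^2) · (1 − w/(-1))^{−2}.
By the binomial series (1−u)^{−2} = Σ_{n≥0} C(n+1, 1) u^n for |u|<1, with u = w/(-1):
  c_n = C(n+1, 1) / (-1)^(n+2).
  c_0 = 1/(-1)^2 = 1.
  c_1 = 2/(-1)^3 = -2.
The series is valid for |w/d| < 1, i.e. |z − z₀| < |d|.
Radius of convergence: R = |8 − z₀| = |-1| = 1 (distance from z₀ to the singularity z = 8).

c_0 = 1, c_1 = -2; R = 1.


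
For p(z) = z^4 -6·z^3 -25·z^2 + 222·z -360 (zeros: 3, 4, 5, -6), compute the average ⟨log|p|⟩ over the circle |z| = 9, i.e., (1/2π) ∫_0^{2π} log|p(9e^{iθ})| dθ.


Zeros: -6, 3, 4, 5; r = 9.
Inside |z| < r: -6, 3, 4, 5. Outside (|z| ≥ r): ∅.
p(0) = -360, so log|p(0)| = log(360) = 5.8861.
Apply Jensen: I(r) = log|p(0)| + Σ_k log(r/|z_k|), summed over zeros inside |z| < r.
  log(r/|z_k|) for z_k = 3: log(9/3) = 1.0986
  log(r/|z_k|) for z_k = 4: log(9/4) = 0.8109
  log(r/|z_k|) for z_k = 5: log(9/5) = 0.5878
  log(r/|z_k|) for z_k = -6: log(9/6) = 0.4055
Sum over inside zeros: 2.9028.
I(r) = log|p(0)| + (inside sum) = 5.8861 + 2.9028 = 8.7889.
Closed form (all zeros inside, monic): I(r) = n·log(r) = 4·log(9) = 8.7889. ✓

I(r) ≈ 8.7889.


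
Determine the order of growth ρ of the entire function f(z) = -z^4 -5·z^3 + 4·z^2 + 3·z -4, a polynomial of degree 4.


|f(z)| ≤ Σ|c_k|·r^k = O(r^4) as r → ∞. Polynomial growth is O(e^{r^ε}) for every ε > 0 (since r^4/e^{r^ε} → 0), so ρ ≤ ε for all ε > 0, i.e. ρ = 0. Every nonconstant polynomial has order 0.
Therefore ρ = 0.

Order ρ = 0.


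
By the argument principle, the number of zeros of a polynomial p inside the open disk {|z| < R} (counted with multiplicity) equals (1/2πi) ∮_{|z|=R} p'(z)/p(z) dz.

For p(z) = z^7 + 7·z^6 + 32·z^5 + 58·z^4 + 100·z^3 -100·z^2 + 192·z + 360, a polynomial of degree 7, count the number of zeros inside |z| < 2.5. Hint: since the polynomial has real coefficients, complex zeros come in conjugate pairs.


The zeros of p are: (1 + 1i), (1 - 1i), -1, (-3 + 3i), (-3 - 3i), (-1 + 3i), (-1 - 3i).
Their magnitudes are: 1.414, 1.414, 1, 4.243, 4.243, 3.162, 3.162.
Zeros with |z| < R = 2.5: (1 + 1i), (1 - 1i), -1.
Count = 3.
By the argument principle, (1/2πi) ∮_{|z|=R} p'(z)/p(z) dz equals exactly this count.

Number of zeros inside |z| < 2.5: 3.


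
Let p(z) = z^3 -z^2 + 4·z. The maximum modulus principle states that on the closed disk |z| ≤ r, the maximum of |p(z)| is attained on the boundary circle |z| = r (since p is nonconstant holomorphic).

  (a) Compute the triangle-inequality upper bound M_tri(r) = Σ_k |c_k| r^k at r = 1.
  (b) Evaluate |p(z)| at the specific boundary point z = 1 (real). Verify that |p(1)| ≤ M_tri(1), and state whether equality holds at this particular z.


Coefficients: c_0 = 0, c_1 = 4, c_2 = -1, c_3 = 1. Radius r = 1.
Part (a). Triangle bound: M_tri(r) = Σ_k |c_k| r^k
  = |0|·1^0 + |4|·1^1 + |-1|·1^2 + |1|·1^3
  = 0 + 4 + 1 + 1 = 6.
This bounds M(r) := max_{|z|=r} |p(z)| from above; equality holds iff all terms c_k z^k can be made to align in phase at a single z on |z|=r.
Part (b). At z = 1 (real, on the circle |z| = r):
  p(1) = (0)·1^0 + (4)·1^1 + (-1)·1^2 + (1)·1^3 = 4.
  |p(1)| = 4.
Check: |p(1)| = 4 ≤ 6 = M_tri(1). ✓ Equality does not hold at z = 1 (the coefficients have mixed signs, so the terms do not all align in phase there).

M_tri(1) = 6; |p(1)| = 4; equality at z=1: no.


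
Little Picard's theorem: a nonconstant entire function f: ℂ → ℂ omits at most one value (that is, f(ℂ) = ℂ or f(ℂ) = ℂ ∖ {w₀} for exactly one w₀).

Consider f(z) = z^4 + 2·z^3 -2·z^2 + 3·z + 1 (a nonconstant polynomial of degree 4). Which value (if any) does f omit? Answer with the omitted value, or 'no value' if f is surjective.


Little Picard bounds the complement of f(ℂ) to at most one point.
For every w ∈ ℂ, the equation p(z) − w = 0 is a nonconstant polynomial in z and hence has at least one root by the fundamental theorem of algebra. So p is surjective onto ℂ, omitting no value.

Omitted value: no value.


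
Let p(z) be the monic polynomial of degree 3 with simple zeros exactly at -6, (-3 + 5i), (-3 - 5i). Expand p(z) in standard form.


The polynomial is p(z) = ∏_{α ∈ S} (z − α), where S = {-6, (-3 + 5i), (-3 - 5i)}.
Expanding the product yields: p(z) = z^3 + 12·z^2 + 70·z + 204.
Note conjugate pairs combine to real quadratics: (z − (-3+5i))(z − (-3−5i)) = z² + 6z + 34.
The resulting polynomial has degree 3 and real coefficients as required.

p(z) = z^3 + 12·z^2 + 70·z + 204.


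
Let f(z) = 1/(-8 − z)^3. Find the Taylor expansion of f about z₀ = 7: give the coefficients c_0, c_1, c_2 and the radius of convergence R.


Let w = z − z₀, so z = z₀ + w.
Then -8 − z = -8 − (z₀ + w) = (-8 − z₀) − w = -15 − w.
f(z) = 1/(-15 − w)^3 = (1/(-15)^3) · (1 − w/(-15))^{−3}.
By the binomial series (1−u)^{−3} = Σ_{n≥0} C(n+2, 2) u^n for |u|<1, with u = w/(-15):
  c_n = C(n+2, 2) / (-15)^(n+3).
  c_0 = 1/(-15)^3 = -1/3375.
  c_1 = 3/(-15)^4 = 1/16875.
  c_2 = 6/(-15)^5 = -2/253125.
The series is valid for |w/d| < 1, i.e. |z − z₀| < |d|.
Radius of convergence: R = |-8 − z₀| = |-15| = 15 (distance from z₀ to the singularity z = -8).

c_0 = -1/3375, c_1 = 1/16875, c_2 = -2/253125; R = 15.


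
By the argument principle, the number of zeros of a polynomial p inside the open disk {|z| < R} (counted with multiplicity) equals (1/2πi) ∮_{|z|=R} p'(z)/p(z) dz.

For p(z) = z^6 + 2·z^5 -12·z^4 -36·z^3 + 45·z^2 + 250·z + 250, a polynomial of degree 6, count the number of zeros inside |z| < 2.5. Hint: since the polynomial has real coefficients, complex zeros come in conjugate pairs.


The zeros of p are: (-2 + 1i), (-2 - 1i), (3 + 1i), (3 - 1i), (-2 + 1i), (-2 - 1i).
Their magnitudes are: 2.236, 2.236, 3.162, 3.162, 2.236, 2.236.
Zeros with |z| < R = 2.5: (-2 + 1i), (-2 - 1i), (-2 + 1i), (-2 - 1i).
Count = 4.
By the argument principle, (1/2πi) ∮_{|z|=R} p'(z)/p(z) dz equals exactly this count.

Number of zeros inside |z| < 2.5: 4.


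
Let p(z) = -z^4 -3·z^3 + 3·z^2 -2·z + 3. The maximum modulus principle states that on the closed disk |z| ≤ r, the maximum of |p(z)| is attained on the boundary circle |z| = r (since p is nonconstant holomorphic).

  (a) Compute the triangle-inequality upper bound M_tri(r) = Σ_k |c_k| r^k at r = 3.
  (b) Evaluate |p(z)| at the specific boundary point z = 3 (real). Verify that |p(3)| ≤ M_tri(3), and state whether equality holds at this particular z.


Coefficients: c_0 = 3, c_1 = -2, c_2 = 3, c_3 = -3, c_4 = -1. Radius r = 3.
Part (a). Triangle bound: M_tri(r) = Σ_k |c_k| r^k
  = |3|·3^0 + |-2|·3^1 + |3|·3^2 + |-3|·3^3 + |-1|·3^4
  = 3 + 6 + 27 + 81 + 81 = 198.
This bounds M(r) := max_{|z|=r} |p(z)| from above; equality holds iff all terms c_k z^k can be made to align in phase at a single z on |z|=r.
Part (b). At z = 3 (real, on the circle |z| = r):
  p(3) = (3)·3^0 + (-2)·3^1 + (3)·3^2 + (-3)·3^3 + (-1)·3^4 = -138.
  |p(3)| = 138.
Check: |p(3)| = 138 ≤ 198 = M_tri(3). ✓ Equality does not hold at z = 3 (the coefficients have mixed signs, so the terms do not all align in phase there).

M_tri(3) = 198; |p(3)| = 138; equality at z=3: no.


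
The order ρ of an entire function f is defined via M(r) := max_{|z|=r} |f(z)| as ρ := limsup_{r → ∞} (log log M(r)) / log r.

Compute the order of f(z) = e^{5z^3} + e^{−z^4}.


Each summand is entire of order 3 and 4 respectively (as in the single-exponential case). The order of a sum is at most the max of the orders, so ρ ≤ 4. For the lower bound: on |z|=r choose arg z so that -1z^4 is real positive; then |e^{-1z^4}| = e^{1r^4} while |e^{5z^3}| ≤ e^{5r^3} = o(e^{1r^4}). So |f| ≥ e^{1r^4}(1 − o(1)) and ρ ≥ 4. Hence ρ = max(3, 4) = 4.
Therefore ρ = 4.

Order ρ = 4.


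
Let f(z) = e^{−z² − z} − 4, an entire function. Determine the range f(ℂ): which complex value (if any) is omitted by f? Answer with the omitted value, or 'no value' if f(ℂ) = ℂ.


Little Picard bounds the complement of f(ℂ) to at most one point.
The exponent g(z) = −z² − z is a nonconstant polynomial, hence surjective onto ℂ. So e^{g(z)} takes every value in {e^w : w ∈ ℂ} = ℂ ∖ {0}. Adding -4 shifts the range to ℂ ∖ {-4}. f omits exactly -4.

Omitted value: -4.


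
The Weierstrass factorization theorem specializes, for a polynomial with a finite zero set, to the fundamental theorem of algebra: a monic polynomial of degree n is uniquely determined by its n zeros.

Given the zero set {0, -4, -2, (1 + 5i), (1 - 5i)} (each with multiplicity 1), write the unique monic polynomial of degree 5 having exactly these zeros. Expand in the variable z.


The polynomial is p(z) = ∏_{α ∈ S} (z − α), where S = {0, -4, -2, (1 + 5i), (1 - 5i)}.
Expanding the product yields: p(z) = z^5 + 4·z^4 + 22·z^3 + 140·z^2 + 208·z.
Note conjugate pairs combine to real quadratics: (z − (1+5i))(z − (1−5i)) = z² − 2z + 26.
The resulting polynomial has degree 5 and real coefficients as required.

p(z) = z^5 + 4·z^4 + 22·z^3 + 140·z^2 + 208·z.


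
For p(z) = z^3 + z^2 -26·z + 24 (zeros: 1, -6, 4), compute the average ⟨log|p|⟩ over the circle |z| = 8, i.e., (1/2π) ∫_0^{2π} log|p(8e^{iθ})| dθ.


Zeros: -6, 1, 4; r = 8.
Inside |z| < r: -6, 1, 4. Outside (|z| ≥ r): ∅.
p(0) = 24, so log|p(0)| = log(24) = 3.1781.
Apply Jensen: I(r) = log|p(0)| + Σ_k log(r/|z_k|), summed over zeros inside |z| < r.
  log(r/|z_k|) for z_k = 1: log(8/1) = 2.0794
  log(r/|z_k|) for z_k = -6: log(8/6) = 0.2877
  log(r/|z_k|) for z_k = 4: log(8/4) = 0.6931
Sum over inside zeros: 3.0603.
I(r) = log|p(0)| + (inside sum) = 3.1781 + 3.0603 = 6.2383.
Closed form (all zeros inside, monic): I(r) = n·log(r) = 3·log(8) = 6.2383. ✓

I(r) ≈ 6.2383.


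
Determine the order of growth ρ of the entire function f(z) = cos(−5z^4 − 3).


Write cos(w) = (e^{iw} ± e^{−iw})/(2 or 2i), so |cos(w)| ≤ e^{|w|}. With w = −5z^4 − 3, |w| ≤ 5r^4 + 3 on |z|=r, giving M(r) ≤ e^{5r^4 + 3} and ρ ≤ 4. For the lower bound, choose z on |z|=r with -5z^4 purely imaginary of modulus 5r^4; then |cos(−5z^4 − 3)| grows like e^{5r^4}/2, so ρ ≥ 4. Hence ρ = 4.
Therefore ρ = 4.

Order ρ = 4.


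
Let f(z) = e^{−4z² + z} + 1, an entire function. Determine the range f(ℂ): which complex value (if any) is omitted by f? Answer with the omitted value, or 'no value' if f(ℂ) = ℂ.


Little Picard bounds the complement of f(ℂ) to at most one point.
The exponent g(z) = −4z² + z is a nonconstant polynomial, hence surjective onto ℂ. So e^{g(z)} takes every value in {e^w : w ∈ ℂ} = ℂ ∖ {0}. Adding 1 shifts the range to ℂ ∖ {1}. f omits exactly 1.

Omitted value: 1.


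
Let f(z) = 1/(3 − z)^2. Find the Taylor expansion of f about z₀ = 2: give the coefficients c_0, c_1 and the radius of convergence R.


Let w = z − z₀, so z = z₀ + w.
Then 3 − z = 3 − (z₀ + w) = (3 − z₀) − w = 1 − w.
f(z) = 1/(1 − w)^2 = (1/(1)^2) · (1 − w/(1))^{−2}.
By the binomial series (1−u)^{−2} = Σ_{n≥0} C(n+1, 1) u^n for |u|<1, with u = w/(1):
  c_n = C(n+1, 1) / (1)^(n+2).
  c_0 = 1/(1)^2 = 1.
  c_1 = 2/(1)^3 = 2.
The series is valid for |w/d| < 1, i.e. |z − z₀| < |d|.
Radius of convergence: R = |3 − z₀| = |1| = 1 (distance from z₀ to the singularity z = 3).

c_0 = 1, c_1 = 2; R = 1.


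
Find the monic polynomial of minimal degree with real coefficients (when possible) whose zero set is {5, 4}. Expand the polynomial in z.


The polynomial is p(z) = ∏_{α ∈ S} (z − α), where S = {5, 4}.
Expanding the product yields: p(z) = z^2 -9·z + 20.
The resulting polynomial has degree 2 and real coefficients as required.

p(z) = z^2 -9·z + 20.


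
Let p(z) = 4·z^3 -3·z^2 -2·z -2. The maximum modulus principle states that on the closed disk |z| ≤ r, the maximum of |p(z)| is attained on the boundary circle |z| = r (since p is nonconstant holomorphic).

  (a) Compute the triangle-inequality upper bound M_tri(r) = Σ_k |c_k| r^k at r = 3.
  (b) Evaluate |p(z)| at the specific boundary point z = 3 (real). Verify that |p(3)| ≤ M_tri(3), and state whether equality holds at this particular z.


Coefficients: c_0 = -2, c_1 = -2, c_2 = -3, c_3 = 4. Radius r = 3.
Part (a). Triangle bound: M_tri(r) = Σ_k |c_k| r^k
  = |-2|·3^0 + |-2|·3^1 + |-3|·3^2 + |4|·3^3
  = 2 + 6 + 27 + 108 = 143.
This bounds M(r) := max_{|z|=r} |p(z)| from above; equality holds iff all terms c_k z^k can be made to align in phase at a single z on |z|=r.
Part (b). At z = 3 (real, on the circle |z| = r):
  p(3) = (-2)·3^0 + (-2)·3^1 + (-3)·3^2 + (4)·3^3 = 73.
  |p(3)| = 73.
Check: |p(3)| = 73 ≤ 143 = M_tri(3). ✓ Equality does not hold at z = 3 (the coefficients have mixed signs, so the terms do not all align in phase there).

M_tri(3) = 143; |p(3)| = 73; equality at z=3: no.


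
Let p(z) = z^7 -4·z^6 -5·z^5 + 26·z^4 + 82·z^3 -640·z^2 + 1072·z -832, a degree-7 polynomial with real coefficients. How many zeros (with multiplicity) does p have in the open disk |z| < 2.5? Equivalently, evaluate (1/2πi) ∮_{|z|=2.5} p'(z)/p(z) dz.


The zeros of p are: (1 + 1i), (1 - 1i), (-3 + 2i), (-3 - 2i), 4, (2 + 2i), (2 - 2i).
Their magnitudes are: 1.414, 1.414, 3.606, 3.606, 4, 2.828, 2.828.
Zeros with |z| < R = 2.5: (1 + 1i), (1 - 1i).
Count = 2.
By the argument principle, (1/2πi) ∮_{|z|=R} p'(z)/p(z) dz equals exactly this count.

Number of zeros inside |z| < 2.5: 2.


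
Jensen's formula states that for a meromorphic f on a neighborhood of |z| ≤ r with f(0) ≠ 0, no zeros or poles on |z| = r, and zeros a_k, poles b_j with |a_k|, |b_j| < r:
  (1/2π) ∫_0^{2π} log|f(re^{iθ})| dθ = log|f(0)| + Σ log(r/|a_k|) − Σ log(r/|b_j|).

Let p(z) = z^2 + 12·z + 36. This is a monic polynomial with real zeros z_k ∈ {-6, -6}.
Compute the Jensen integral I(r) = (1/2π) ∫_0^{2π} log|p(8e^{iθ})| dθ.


Zeros: -6, -6; r = 8.
Inside |z| < r: -6, -6. Outside (|z| ≥ r): ∅.
p(0) = 36, so log|p(0)| = log(36) = 3.5835.
Apply Jensen: I(r) = log|p(0)| + Σ_k log(r/|z_k|), summed over zeros inside |z| < r.
  log(r/|z_k|) for z_k = -6: log(8/6) = 0.2877
  log(r/|z_k|) for z_k = -6: log(8/6) = 0.2877
Sum over inside zeros: 0.5754.
I(r) = log|p(0)| + (inside sum) = 3.5835 + 0.5754 = 4.1589.
Closed form (all zeros inside, monic): I(r) = n·log(r) = 2·log(8) = 4.1589. ✓

I(r) ≈ 4.1589.


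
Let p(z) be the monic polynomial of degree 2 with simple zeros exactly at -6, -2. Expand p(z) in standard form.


The polynomial is p(z) = ∏_{α ∈ S} (z − α), where S = {-6, -2}.
Expanding the product yields: p(z) = z^2 + 8·z + 12.
The resulting polynomial has degree 2 and real coefficients as required.

p(z) = z^2 + 8·z + 12.


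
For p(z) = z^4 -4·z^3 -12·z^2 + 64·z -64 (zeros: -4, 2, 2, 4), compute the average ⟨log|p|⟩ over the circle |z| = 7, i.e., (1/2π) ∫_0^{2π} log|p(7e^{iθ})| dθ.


Zeros: -4, 2, 2, 4; r = 7.
Inside |z| < r: -4, 2, 2, 4. Outside (|z| ≥ r): ∅.
p(0) = -64, so log|p(0)| = log(64) = 4.1589.
Apply Jensen: I(r) = log|p(0)| + Σ_k log(r/|z_k|), summed over zeros inside |z| < r.
  log(r/|z_k|) for z_k = -4: log(7/4) = 0.5596
  log(r/|z_k|) for z_k = 2: log(7/2) = 1.2528
  log(r/|z_k|) for z_k = 2: log(7/2) = 1.2528
  log(r/|z_k|) for z_k = 4: log(7/4) = 0.5596
Sum over inside zeros: 3.6248.
I(r) = log|p(0)| + (inside sum) = 4.1589 + 3.6248 = 7.7836.
Closed form (all zeros inside, monic): I(r) = n·log(r) = 4·log(7) = 7.7836. ✓

I(r) ≈ 7.7836.


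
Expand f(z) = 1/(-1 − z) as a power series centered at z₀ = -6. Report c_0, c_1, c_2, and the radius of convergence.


Let w = z − z₀, so z = z₀ + w.
Then -1 − z = -1 − (z₀ + w) = (-1 − z₀) − w = 5 − w.
f(z) = 1/(5 − w) = (1/(5)) · 1/(1 − w/(5)) = Σ_{n≥0} w^n / (5)^(n+1).
So c_n = 1/(5)^(n+1):
  c_0 = 1/(5)^1 = 1/5.
  c_1 = 1/(5)^2 = 1/25.
  c_2 = 1/(5)^3 = 1/125.
The series is valid for |w/d| < 1, i.e. |z − z₀| < |d|.
Radius of convergence: R = |-1 − z₀| = |5| = 5 (distance from z₀ to the singularity z = -1).

c_0 = 1/5, c_1 = 1/25, c_2 = 1/125; R = 5.


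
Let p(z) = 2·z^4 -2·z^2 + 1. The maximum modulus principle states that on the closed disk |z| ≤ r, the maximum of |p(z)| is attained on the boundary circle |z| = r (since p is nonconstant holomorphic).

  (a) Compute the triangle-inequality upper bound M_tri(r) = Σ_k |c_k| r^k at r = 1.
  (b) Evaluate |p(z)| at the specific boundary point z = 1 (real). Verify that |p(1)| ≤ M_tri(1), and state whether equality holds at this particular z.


Coefficients: c_0 = 1, c_1 = 0, c_2 = -2, c_3 = 0, c_4 = 2. Radius r = 1.
Part (a). Triangle bound: M_tri(r) = Σ_k |c_k| r^k
  = |1|·1^0 + |0|·1^1 + |-2|·1^2 + |0|·1^3 + |2|·1^4
  = 1 + 0 + 2 + 0 + 2 = 5.
This bounds M(r) := max_{|z|=r} |p(z)| from above; equality holds iff all terms c_k z^k can be made to align in phase at a single z on |z|=r.
Part (b). At z = 1 (real, on the circle |z| = r):
  p(1) = (1)·1^0 + (0)·1^1 + (-2)·1^2 + (0)·1^3 + (2)·1^4 = 1.
  |p(1)| = 1.
Check: |p(1)| = 1 ≤ 5 = M_tri(1). ✓ Equality does not hold at z = 1 (the coefficients have mixed signs, so the terms do not all align in phase there).

M_tri(1) = 5; |p(1)| = 1; equality at z=1: no.


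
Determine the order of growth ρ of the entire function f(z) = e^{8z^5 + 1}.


|e^{8z^5 + 1}| = e^{Re(8·z^5) + 1} ≤ e^{8|z|^5 + 1} = e^{8r^5 + 1} on |z| = r, so ρ ≤ 5. Choosing z on |z|=r so that 8·z^5 is real positive (always possible by picking arg z appropriately) gives |f(z)| = e^{8r^5 + 1}, matching the bound. The additive constant 1 does not affect log log M(r) ~ 5·log r. Hence ρ = 5.
Therefore ρ = 5.

Order ρ = 5.


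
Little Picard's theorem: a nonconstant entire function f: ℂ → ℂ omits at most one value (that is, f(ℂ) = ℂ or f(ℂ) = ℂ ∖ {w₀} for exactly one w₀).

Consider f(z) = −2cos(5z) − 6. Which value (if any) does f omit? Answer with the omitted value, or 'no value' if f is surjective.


Little Picard bounds the complement of f(ℂ) to at most one point.
cos is entire and surjective onto ℂ: for every w ∈ ℂ, cos(ζ) = w has a solution ζ ∈ ℂ (e.g., via the complex inverse arccos). With ζ = 5z this gives z = ζ/(5). Then -2·cos(5z) takes every value in -2·ℂ = ℂ, and adding -6 is a bijection of ℂ. So f is surjective and omits no value. (Note: only on the real line is cos bounded by [−1, 1].)

Omitted value: no value.


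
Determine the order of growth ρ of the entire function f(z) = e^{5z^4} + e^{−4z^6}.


Each summand is entire of order 4 and 6 respectively (as in the single-exponential case). The order of a sum is at most the max of the orders, so ρ ≤ 6. For the lower bound: on |z|=r choose arg z so that -4z^6 is real positive; then |e^{-4z^6}| = e^{4r^6} while |e^{5z^4}| ≤ e^{5r^4} = o(e^{4r^6}). So |f| ≥ e^{4r^6}(1 − o(1)) and ρ ≥ 6. Hence ρ = max(4, 6) = 6.
Therefore ρ = 6.

Order ρ = 6.


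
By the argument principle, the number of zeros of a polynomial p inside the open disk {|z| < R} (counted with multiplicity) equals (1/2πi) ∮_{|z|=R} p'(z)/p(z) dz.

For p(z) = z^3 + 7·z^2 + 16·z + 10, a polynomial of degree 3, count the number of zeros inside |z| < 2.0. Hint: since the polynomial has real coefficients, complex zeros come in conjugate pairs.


The zeros of p are: (-3 + 1i), (-3 - 1i), -1.
Their magnitudes are: 3.162, 3.162, 1.
Zeros with |z| < R = 2.0: -1.
Count = 1.
By the argument principle, (1/2πi) ∮_{|z|=R} p'(z)/p(z) dz equals exactly this count.

Number of zeros inside |z| < 2.0: 1.


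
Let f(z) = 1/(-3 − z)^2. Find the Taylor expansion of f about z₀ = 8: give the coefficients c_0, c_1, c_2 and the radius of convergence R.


Let w = z − z₀, so z = z₀ + w.
Then -3 − z = -3 − (z₀ + w) = (-3 − z₀) − w = -11 − w.
f(z) = 1/(-11 − w)^2 = (1/(-11)^2) · (1 − w/(-11))^{−2}.
By the binomial series (1−u)^{−2} = Σ_{n≥0} C(n+1, 1) u^n for |u|<1, with u = w/(-11):
  c_n = C(n+1, 1) / (-11)^(n+2).
  c_0 = 1/(-11)^2 = 1/121.
  c_1 = 2/(-11)^3 = -2/1331.
  c_2 = 3/(-11)^4 = 3/14641.
The series is valid for |w/d| < 1, i.e. |z − z₀| < |d|.
Radius of convergence: R = |-3 − z₀| = |-11| = 11 (distance from z₀ to the singularity z = -3).

c_0 = 1/121, c_1 = -2/1331, c_2 = 3/14641; R = 11.


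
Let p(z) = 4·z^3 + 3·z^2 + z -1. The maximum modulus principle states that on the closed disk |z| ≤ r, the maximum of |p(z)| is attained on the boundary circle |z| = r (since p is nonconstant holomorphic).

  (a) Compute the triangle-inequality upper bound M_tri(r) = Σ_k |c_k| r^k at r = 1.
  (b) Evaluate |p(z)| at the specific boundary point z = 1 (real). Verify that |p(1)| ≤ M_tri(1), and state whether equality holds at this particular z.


Coefficients: c_0 = -1, c_1 = 1, c_2 = 3, c_3 = 4. Radius r = 1.
Part (a). Triangle bound: M_tri(r) = Σ_k |c_k| r^k
  = |-1|·1^0 + |1|·1^1 + |3|·1^2 + |4|·1^3
  = 1 + 1 + 3 + 4 = 9.
This bounds M(r) := max_{|z|=r} |p(z)| from above; equality holds iff all terms c_k z^k can be made to align in phase at a single z on |z|=r.
Part (b). At z = 1 (real, on the circle |z| = r):
  p(1) = (-1)·1^0 + (1)·1^1 + (3)·1^2 + (4)·1^3 = 7.
  |p(1)| = 7.
Check: |p(1)| = 7 ≤ 9 = M_tri(1). ✓ Equality does not hold at z = 1 (the coefficients have mixed signs, so the terms do not all align in phase there).

M_tri(1) = 9; |p(1)| = 7; equality at z=1: no.


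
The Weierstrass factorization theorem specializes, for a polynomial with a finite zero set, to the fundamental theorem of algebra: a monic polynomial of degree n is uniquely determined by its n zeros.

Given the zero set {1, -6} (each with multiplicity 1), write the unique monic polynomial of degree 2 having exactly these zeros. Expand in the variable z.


The polynomial is p(z) = ∏_{α ∈ S} (z − α), where S = {1, -6}.
Expanding the product yields: p(z) = z^2 + 5·z -6.
The resulting polynomial has degree 2 and real coefficients as required.

p(z) = z^2 + 5·z -6.
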